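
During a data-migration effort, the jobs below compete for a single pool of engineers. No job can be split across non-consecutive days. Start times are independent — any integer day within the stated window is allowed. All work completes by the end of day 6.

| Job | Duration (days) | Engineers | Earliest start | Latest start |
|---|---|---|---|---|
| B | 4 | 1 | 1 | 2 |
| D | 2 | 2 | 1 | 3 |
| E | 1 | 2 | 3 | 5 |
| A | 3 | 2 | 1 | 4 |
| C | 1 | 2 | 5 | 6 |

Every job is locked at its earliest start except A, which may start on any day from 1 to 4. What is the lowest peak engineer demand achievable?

A@1: d1:5  d2:5  d3:5  d4:1  d5:2  d6:0 → peak 5
A@2: d1:3  d2:5  d3:5  d4:3  d5:2  d6:0 → peak 5
A@3: d1:3  d2:3  d3:5  d4:3  d5:4  d6:0 → peak 5
A@4: d1:3  d2:3  d3:3  d4:3  d5:4  d6:2 → peak 4
Best is A@4, peak 4.

4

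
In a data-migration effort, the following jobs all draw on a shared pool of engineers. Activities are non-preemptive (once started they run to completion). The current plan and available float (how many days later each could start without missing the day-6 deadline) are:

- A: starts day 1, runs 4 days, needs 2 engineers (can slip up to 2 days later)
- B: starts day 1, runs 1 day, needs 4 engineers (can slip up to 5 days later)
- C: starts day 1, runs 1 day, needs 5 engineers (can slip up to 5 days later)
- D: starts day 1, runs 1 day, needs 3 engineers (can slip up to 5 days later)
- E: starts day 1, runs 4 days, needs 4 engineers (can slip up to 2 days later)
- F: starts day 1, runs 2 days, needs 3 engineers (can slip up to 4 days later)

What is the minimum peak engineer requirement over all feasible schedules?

8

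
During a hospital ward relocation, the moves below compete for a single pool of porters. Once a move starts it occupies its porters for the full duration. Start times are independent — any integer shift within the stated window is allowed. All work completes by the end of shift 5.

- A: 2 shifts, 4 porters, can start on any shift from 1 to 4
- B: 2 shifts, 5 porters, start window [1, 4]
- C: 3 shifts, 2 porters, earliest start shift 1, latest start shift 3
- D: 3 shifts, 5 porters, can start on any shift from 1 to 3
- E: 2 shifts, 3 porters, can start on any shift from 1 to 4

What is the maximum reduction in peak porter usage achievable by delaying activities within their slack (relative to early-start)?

Early-start peak: s1:19  s2:19  s3:7  s4:0  s5:0 ⇒ 19.
Leveled (A@1, B@1, C@3, D@3, E@3): s1:9  s2:9  s3:10  s4:10  s5:7 ⇒ 10.
Reduction 19 − 10 = 9.

9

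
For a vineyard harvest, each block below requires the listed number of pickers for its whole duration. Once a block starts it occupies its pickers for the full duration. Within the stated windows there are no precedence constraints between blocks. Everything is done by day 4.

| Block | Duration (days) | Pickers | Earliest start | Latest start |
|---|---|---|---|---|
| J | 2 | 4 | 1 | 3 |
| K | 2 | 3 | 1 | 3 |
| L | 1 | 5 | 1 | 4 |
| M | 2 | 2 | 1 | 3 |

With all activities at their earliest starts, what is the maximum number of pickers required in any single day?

14

Early-start schedule: J@1, K@1, L@1, M@1.
Load per day: day 1: 14, day 2: 9, day 3: 0, day 4: 0.
Peak is 14.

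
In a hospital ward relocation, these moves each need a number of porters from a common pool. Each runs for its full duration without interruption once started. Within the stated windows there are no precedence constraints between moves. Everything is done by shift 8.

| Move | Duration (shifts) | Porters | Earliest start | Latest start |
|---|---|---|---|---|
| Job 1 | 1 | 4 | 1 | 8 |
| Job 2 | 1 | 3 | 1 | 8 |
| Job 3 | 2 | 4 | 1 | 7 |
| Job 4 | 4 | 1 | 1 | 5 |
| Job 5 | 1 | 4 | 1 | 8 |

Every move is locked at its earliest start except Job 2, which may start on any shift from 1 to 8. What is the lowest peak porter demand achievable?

13

Job 2@1: s1:16  s2:5  s3:1  s4:1  s5:0  s6:0  s7:0  s8:0 → peak 16
Job 2@2: s1:13  s2:8  s3:1  s4:1  s5:0  s6:0  s7:0  s8:0 → peak 13
Job 2@3: s1:13  s2:5  s3:4  s4:1  s5:0  s6:0  s7:0  s8:0 → peak 13
Job 2@4: s1:13  s2:5  s3:1  s4:4  s5:0  s6:0  s7:0  s8:0 → peak 13
Job 2@5: s1:13  s2:5  s3:1  s4:1  s5:3  s6:0  s7:0  s8:0 → peak 13
Job 2@6: s1:13  s2:5  s3:1  s4:1  s5:0  s6:3  s7:0  s8:0 → peak 13
Job 2@7: s1:13  s2:5  s3:1  s4:1  s5:0  s6:0  s7:3  s8:0 → peak 13
Job 2@8: s1:13  s2:5  s3:1  s4:1  s5:0  s6:0  s7:0  s8:3 → peak 13
Best is Job 2@2, peak 13.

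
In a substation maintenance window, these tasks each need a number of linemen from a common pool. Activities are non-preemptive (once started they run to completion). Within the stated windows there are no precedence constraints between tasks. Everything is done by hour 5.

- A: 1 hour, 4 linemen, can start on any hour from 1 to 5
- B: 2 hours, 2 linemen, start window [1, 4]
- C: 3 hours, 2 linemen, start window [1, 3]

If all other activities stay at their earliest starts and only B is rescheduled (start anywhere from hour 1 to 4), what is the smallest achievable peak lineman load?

B@1: h1:8  h2:4  h3:2  h4:0  h5:0 → peak 8
B@2: h1:6  h2:4  h3:4  h4:0  h5:0 → peak 6
B@3: h1:6  h2:2  h3:4  h4:2  h5:0 → peak 6
B@4: h1:6  h2:2  h3:2  h4:2  h5:2 → peak 6
Best is B@2, peak 6.

6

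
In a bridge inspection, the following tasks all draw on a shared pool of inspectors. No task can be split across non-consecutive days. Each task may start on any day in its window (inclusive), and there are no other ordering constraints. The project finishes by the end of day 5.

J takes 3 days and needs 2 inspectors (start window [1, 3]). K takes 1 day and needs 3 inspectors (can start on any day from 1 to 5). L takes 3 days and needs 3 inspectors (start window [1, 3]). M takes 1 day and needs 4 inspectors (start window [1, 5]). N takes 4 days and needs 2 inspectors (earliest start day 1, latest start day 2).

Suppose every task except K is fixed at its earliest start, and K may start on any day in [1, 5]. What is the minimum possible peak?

K@1: d1:14  d2:7  d3:7  d4:2  d5:0 → peak 14
K@2: d1:11  d2:10  d3:7  d4:2  d5:0 → peak 11
K@3: d1:11  d2:7  d3:10  d4:2  d5:0 → peak 11
K@4: d1:11  d2:7  d3:7  d4:5  d5:0 → peak 11
K@5: d1:11  d2:7  d3:7  d4:2  d5:3 → peak 11
Best is K@2, peak 11.

11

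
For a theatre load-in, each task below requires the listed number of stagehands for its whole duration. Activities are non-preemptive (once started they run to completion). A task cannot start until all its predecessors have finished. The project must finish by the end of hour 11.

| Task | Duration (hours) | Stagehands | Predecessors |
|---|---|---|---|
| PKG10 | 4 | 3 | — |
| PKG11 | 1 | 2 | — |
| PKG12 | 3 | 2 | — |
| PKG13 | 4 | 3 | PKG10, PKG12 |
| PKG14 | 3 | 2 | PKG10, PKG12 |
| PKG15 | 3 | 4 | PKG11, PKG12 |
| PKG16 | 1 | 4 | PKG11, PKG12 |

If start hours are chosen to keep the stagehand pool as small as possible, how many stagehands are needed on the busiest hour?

7

Early-start (PKG10@1, PKG11@1, PKG12@1, PKG13@5, PKG14@5, PKG15@4, PKG16@4) gives peak 11: h1:7  h2:5  h3:5  h4:11  h5:9  h6:9  h7:5  h8:3  h9:0  h10:0  h11:0.
Shift PKG15→8.
Schedule PKG10@1, PKG11@1, PKG12@1, PKG13@5, PKG14@5, PKG15@8, PKG16@4: h1:7  h2:5  h3:5  h4:7  h5:5  h6:5  h7:5  h8:7  h9:4  h10:4  h11:0 — peak 7.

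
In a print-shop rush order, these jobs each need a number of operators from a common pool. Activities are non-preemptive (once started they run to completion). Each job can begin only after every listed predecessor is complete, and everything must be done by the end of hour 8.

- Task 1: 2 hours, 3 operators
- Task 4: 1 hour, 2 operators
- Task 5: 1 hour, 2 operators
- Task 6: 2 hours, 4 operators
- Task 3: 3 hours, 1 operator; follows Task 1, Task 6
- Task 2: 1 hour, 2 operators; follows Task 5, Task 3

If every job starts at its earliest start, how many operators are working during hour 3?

1

At early start, hour 3 has: Task 3.
Demand: 1 = 1.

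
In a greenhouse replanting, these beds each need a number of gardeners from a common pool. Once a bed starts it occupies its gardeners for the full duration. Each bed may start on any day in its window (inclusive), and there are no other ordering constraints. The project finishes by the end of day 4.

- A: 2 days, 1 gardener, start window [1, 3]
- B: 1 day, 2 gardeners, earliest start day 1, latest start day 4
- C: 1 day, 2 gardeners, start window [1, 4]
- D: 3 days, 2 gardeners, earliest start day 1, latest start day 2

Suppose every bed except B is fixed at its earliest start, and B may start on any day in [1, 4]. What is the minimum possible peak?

B@1: d1:7  d2:3  d3:2  d4:0 → peak 7
B@2: d1:5  d2:5  d3:2  d4:0 → peak 5
B@3: d1:5  d2:3  d3:4  d4:0 → peak 5
B@4: d1:5  d2:3  d3:2  d4:2 → peak 5
Best is B@2, peak 5.

5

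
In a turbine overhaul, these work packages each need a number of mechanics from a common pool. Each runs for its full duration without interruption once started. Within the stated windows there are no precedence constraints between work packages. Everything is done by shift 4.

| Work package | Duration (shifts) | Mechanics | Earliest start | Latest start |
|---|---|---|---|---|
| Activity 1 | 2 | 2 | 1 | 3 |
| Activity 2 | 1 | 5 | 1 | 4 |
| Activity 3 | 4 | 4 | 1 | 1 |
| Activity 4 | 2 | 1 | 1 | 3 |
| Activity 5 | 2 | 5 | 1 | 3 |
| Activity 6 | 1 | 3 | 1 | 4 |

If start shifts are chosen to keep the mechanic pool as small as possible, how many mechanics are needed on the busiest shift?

11

Early-start (Activity 1@1, Activity 2@1, Activity 3@1, Activity 4@1, Activity 5@1, Activity 6@1) gives peak 20: s1:20  s2:12  s3:4  s4:4.
Shift Activity 4→2, Activity 5→3, Activity 6→2.
Schedule Activity 1@1, Activity 2@1, Activity 3@1, Activity 4@2, Activity 5@3, Activity 6@2: s1:11  s2:10  s3:10  s4:9 — peak 11.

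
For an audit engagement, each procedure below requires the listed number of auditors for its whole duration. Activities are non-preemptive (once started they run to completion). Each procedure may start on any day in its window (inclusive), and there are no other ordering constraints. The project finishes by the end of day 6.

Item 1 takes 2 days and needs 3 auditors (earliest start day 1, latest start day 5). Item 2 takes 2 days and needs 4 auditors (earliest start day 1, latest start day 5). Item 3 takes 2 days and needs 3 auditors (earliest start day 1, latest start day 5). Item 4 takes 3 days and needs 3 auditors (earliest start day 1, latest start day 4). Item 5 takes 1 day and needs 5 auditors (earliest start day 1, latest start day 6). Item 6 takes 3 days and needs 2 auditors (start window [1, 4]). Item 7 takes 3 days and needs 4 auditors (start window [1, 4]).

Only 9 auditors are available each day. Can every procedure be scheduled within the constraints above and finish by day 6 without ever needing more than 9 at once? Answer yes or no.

The minimum achievable peak is 10; 9 < 10, so no feasible schedule stays within the cap.

no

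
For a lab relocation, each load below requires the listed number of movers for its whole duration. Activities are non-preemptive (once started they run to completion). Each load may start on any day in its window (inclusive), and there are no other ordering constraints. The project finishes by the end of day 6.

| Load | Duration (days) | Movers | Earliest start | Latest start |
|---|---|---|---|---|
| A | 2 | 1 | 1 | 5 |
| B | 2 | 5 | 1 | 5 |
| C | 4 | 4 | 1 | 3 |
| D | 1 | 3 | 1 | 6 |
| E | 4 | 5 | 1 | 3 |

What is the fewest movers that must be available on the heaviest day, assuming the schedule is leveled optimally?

Early-start (A@1, B@1, C@1, D@1, E@1) gives peak 18: d1:18  d2:15  d3:9  d4:9  d5:0  d6:0.
Shift C→3, E→3.
Schedule A@1, B@1, C@3, D@1, E@3: d1:9  d2:6  d3:9  d4:9  d5:9  d6:9 — peak 9.
Total mover-days = 51 over 6 days ⇒ peak ≥ ⌈51/6⌉ = 9, so 9 is optimal.

9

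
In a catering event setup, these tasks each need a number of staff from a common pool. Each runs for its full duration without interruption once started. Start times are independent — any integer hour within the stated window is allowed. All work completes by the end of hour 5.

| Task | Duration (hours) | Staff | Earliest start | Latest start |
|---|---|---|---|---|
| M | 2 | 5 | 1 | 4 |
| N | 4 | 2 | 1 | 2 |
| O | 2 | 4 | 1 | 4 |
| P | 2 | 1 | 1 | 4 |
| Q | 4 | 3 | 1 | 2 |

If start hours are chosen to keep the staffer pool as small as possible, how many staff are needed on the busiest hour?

Early-start (M@1, N@1, O@1, P@1, Q@1) gives peak 15: h1:15  h2:15  h3:5  h4:5  h5:0.
Shift O→3, P→3.
Schedule M@1, N@1, O@3, P@3, Q@1: h1:10  h2:10  h3:10  h4:10  h5:0 — peak 10.

10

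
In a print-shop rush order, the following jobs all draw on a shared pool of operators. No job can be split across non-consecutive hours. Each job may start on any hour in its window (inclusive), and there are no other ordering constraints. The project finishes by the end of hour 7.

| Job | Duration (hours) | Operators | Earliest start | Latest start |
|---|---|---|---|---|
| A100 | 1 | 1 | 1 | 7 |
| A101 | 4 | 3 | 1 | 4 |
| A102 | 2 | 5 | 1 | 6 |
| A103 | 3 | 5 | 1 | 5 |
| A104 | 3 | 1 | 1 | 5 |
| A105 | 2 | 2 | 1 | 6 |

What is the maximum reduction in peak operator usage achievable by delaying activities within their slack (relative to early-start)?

9

Early-start peak: h1:17  h2:16  h3:9  h4:3  h5:0  h6:0  h7:0 ⇒ 17.
Leveled (A100@1, A101@1, A102@2, A103@4, A104@5, A105@5): h1:4  h2:8  h3:8  h4:8  h5:8  h6:8  h7:1 ⇒ 8.
Reduction 17 − 8 = 9.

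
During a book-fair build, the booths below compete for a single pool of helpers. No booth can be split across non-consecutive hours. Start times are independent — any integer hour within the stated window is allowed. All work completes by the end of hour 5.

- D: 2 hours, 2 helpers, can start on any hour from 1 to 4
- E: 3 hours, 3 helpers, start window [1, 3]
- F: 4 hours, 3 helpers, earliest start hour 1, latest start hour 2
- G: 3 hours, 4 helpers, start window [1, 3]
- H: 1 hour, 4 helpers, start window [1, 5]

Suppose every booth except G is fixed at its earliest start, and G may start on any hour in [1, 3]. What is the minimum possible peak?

G@1: h1:16  h2:12  h3:10  h4:3  h5:0 → peak 16
G@2: h1:12  h2:12  h3:10  h4:7  h5:0 → peak 12
G@3: h1:12  h2:8  h3:10  h4:7  h5:4 → peak 12
Best is G@2, peak 12.

12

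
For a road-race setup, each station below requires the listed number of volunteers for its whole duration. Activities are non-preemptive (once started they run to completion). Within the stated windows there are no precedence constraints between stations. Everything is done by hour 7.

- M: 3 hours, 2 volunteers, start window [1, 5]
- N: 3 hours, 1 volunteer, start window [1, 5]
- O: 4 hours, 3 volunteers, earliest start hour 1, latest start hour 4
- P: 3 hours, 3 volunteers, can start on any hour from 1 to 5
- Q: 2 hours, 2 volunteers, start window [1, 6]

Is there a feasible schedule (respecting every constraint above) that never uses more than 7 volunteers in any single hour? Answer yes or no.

Schedule M@1, N@1, O@1, P@4, Q@5: h1:6  h2:6  h3:6  h4:6  h5:5  h6:5  h7:0 — peak 6 ≤ 7.

yes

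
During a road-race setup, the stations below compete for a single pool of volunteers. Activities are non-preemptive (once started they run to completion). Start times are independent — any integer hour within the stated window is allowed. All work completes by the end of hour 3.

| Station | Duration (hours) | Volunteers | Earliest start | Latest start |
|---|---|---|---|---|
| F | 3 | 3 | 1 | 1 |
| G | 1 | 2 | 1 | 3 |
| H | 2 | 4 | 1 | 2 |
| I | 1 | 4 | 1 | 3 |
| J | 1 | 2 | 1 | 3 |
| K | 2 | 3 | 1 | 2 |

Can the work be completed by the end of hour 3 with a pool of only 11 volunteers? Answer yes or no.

Schedule F@1, G@1, H@1, I@3, J@1, K@2: h1:11  h2:10  h3:10 — peak 11 ≤ 11.

yes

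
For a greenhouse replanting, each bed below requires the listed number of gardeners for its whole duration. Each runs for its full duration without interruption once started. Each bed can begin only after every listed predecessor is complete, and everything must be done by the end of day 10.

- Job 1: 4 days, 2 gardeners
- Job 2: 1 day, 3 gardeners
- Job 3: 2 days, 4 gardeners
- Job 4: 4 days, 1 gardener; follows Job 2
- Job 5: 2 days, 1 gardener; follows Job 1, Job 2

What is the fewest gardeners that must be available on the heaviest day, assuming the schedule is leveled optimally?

4

Early-start (Job 1@1, Job 2@1, Job 3@1, Job 4@2, Job 5@5) gives peak 9: d1:9  d2:7  d3:3  d4:3  d5:2  d6:1  d7:0  d8:0  d9:0  d10:0.
Shift Job 1→2, Job 3→6, Job 5→8.
Schedule Job 1@2, Job 2@1, Job 3@6, Job 4@2, Job 5@8: d1:3  d2:3  d3:3  d4:3  d5:3  d6:4  d7:4  d8:1  d9:1  d10:0 — peak 4.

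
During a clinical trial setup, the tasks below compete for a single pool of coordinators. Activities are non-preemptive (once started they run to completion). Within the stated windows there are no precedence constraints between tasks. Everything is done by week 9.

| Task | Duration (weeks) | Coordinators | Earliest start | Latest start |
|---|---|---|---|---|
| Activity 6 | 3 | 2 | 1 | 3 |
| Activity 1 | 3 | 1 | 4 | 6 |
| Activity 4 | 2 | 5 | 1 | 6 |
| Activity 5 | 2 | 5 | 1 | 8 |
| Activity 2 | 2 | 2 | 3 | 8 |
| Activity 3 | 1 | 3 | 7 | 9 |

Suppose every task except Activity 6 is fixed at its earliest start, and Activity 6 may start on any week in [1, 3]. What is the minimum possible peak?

10

Activity 6@1: w1:12  w2:12  w3:4  w4:3  w5:1  w6:1  w7:3  w8:0  w9:0 → peak 12
Activity 6@2: w1:10  w2:12  w3:4  w4:5  w5:1  w6:1  w7:3  w8:0  w9:0 → peak 12
Activity 6@3: w1:10  w2:10  w3:4  w4:5  w5:3  w6:1  w7:3  w8:0  w9:0 → peak 10
Best is Activity 6@3, peak 10.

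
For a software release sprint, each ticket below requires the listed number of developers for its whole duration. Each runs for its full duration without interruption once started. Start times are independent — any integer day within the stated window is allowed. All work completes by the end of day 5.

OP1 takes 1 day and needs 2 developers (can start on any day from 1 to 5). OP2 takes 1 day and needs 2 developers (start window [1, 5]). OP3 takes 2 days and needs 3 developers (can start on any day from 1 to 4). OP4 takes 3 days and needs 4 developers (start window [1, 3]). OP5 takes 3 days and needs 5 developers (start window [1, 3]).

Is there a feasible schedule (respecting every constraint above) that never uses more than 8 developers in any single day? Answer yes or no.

The minimum achievable peak is 9; 8 < 9, so no feasible schedule stays within the cap.

no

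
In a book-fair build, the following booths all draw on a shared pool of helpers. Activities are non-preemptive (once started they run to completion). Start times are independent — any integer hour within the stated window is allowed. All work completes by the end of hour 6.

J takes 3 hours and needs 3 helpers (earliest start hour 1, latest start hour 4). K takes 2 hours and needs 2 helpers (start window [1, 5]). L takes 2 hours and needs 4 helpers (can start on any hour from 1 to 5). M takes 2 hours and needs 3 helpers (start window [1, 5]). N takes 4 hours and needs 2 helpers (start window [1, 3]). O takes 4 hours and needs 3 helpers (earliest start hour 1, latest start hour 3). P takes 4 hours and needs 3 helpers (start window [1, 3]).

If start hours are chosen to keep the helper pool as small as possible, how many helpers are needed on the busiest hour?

Early-start (J@1, K@1, L@1, M@1, N@1, O@1, P@1) gives peak 20: h1:20  h2:20  h3:11  h4:8  h5:0  h6:0.
Shift M→4, O→3, P→3.
Schedule J@1, K@1, L@1, M@4, N@1, O@3, P@3: h1:11  h2:11  h3:11  h4:11  h5:9  h6:6 — peak 11.

11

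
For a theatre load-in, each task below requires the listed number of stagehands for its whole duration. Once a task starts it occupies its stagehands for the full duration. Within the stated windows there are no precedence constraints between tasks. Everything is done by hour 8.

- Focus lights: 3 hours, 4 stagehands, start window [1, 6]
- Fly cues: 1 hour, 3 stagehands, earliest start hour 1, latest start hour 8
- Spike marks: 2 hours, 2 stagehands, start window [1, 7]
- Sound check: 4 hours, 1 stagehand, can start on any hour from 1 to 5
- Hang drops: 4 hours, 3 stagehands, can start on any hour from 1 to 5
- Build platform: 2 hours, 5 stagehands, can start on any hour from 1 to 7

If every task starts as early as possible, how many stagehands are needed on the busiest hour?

18

Early-start schedule: Focus lights@1, Fly cues@1, Spike marks@1, Sound check@1, Hang drops@1, Build platform@1.
Load per hour: hour 1: 18, hour 2: 15, hour 3: 8, hour 4: 4, hour 5: 0, hour 6: 0, hour 7: 0, hour 8: 0.
Peak is 18.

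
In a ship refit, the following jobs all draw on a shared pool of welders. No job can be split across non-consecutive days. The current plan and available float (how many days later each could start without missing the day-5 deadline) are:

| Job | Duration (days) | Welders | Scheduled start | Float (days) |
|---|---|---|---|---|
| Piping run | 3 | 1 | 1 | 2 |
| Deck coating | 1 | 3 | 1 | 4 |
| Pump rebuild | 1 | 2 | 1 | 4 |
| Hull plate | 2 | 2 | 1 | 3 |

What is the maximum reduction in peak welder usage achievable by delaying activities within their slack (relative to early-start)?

Early-start peak: d1:8  d2:3  d3:1  d4:0  d5:0 ⇒ 8.
Leveled (Piping run@1, Deck coating@4, Pump rebuild@1, Hull plate@2): d1:3  d2:3  d3:3  d4:3  d5:0 ⇒ 3.
Reduction 8 − 3 = 5.

5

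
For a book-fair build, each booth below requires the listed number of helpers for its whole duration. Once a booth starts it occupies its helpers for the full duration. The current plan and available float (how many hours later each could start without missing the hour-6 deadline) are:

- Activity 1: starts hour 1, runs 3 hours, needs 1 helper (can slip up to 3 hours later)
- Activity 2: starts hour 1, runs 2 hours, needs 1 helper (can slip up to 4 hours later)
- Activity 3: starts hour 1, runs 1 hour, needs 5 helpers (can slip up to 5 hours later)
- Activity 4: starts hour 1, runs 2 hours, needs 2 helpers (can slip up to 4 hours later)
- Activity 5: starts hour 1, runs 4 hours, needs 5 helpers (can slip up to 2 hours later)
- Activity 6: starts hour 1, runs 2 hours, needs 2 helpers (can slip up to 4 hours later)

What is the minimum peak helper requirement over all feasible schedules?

7

Early-start (Activity 1@1, Activity 2@1, Activity 3@1, Activity 4@1, Activity 5@1, Activity 6@1) gives peak 16: h1:16  h2:11  h3:6  h4:5  h5:0  h6:0.
Shift Activity 3→6, Activity 4→4, Activity 6→5.
Schedule Activity 1@1, Activity 2@1, Activity 3@6, Activity 4@4, Activity 5@1, Activity 6@5: h1:7  h2:7  h3:6  h4:7  h5:4  h6:7 — peak 7.
Total helper-hours = 38 over 6 hours ⇒ peak ≥ ⌈38/6⌉ = 7, so 7 is optimal.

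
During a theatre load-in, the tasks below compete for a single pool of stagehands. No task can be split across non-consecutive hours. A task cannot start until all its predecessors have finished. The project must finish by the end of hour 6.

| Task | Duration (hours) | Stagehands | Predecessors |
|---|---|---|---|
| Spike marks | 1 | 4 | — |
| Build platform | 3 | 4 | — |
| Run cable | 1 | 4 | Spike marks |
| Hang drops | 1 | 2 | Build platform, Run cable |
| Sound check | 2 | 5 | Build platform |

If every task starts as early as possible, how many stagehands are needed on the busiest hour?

Early-start schedule: Spike marks@1, Build platform@1, Run cable@2, Hang drops@4, Sound check@4.
Load per hour: hour 1: 8, hour 2: 8, hour 3: 4, hour 4: 7, hour 5: 5, hour 6: 0.
Peak is 8.

8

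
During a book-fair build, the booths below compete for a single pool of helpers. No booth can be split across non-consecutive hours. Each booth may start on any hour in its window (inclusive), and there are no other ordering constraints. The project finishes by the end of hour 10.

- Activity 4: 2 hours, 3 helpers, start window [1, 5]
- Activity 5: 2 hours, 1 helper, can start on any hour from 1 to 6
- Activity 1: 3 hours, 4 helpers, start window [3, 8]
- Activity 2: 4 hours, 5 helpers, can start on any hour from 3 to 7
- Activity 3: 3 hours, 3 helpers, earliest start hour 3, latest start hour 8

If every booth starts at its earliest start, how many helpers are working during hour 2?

4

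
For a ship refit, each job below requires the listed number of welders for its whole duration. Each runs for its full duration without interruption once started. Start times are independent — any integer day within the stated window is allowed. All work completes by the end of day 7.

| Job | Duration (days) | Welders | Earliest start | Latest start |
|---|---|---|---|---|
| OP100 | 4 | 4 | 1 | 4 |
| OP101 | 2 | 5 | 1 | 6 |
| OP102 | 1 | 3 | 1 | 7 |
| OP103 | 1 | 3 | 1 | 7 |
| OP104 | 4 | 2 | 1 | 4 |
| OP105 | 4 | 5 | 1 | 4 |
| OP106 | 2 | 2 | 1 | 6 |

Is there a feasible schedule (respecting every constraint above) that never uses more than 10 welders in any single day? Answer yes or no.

The minimum achievable peak is 11; 10 < 11, so no feasible schedule stays within the cap.

no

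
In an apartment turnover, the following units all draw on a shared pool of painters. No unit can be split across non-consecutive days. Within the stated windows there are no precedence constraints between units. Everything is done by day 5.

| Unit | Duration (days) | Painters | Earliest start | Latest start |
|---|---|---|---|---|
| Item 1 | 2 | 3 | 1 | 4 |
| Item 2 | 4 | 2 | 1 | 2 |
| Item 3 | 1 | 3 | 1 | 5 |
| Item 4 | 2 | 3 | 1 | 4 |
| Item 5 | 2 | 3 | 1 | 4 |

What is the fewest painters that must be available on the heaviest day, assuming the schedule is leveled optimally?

8

Early-start (Item 1@1, Item 2@1, Item 3@1, Item 4@1, Item 5@1) gives peak 14: d1:14  d2:11  d3:2  d4:2  d5:0.
Shift Item 4→2, Item 5→3.
Schedule Item 1@1, Item 2@1, Item 3@1, Item 4@2, Item 5@3: d1:8  d2:8  d3:8  d4:5  d5:0 — peak 8.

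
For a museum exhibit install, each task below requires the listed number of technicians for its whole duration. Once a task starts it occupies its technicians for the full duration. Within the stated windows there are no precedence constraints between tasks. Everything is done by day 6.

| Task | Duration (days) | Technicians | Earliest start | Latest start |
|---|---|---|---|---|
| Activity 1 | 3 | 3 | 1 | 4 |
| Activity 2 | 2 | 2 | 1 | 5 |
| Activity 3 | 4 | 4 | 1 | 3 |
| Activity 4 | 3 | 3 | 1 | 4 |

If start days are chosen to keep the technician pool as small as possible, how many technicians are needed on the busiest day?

7

Early-start (Activity 1@1, Activity 2@1, Activity 3@1, Activity 4@1) gives peak 12: d1:12  d2:12  d3:10  d4:4  d5:0  d6:0.
Shift Activity 3→3, Activity 4→4.
Schedule Activity 1@1, Activity 2@1, Activity 3@3, Activity 4@4: d1:5  d2:5  d3:7  d4:7  d5:7  d6:7 — peak 7.
Total technician-days = 38 over 6 days ⇒ peak ≥ ⌈38/6⌉ = 7, so 7 is optimal.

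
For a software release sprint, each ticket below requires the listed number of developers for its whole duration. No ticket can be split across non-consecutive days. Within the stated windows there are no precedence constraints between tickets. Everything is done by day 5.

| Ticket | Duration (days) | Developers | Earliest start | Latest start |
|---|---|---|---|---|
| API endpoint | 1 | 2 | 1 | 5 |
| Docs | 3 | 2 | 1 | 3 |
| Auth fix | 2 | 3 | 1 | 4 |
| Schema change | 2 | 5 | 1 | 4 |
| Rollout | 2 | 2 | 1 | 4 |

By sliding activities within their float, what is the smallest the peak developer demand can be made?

7

Early-start (API endpoint@1, Docs@1, Auth fix@1, Schema change@1, Rollout@1) gives peak 14: d1:14  d2:12  d3:2  d4:0  d5:0.
Shift Schema change→3, Rollout→4.
Schedule API endpoint@1, Docs@1, Auth fix@1, Schema change@3, Rollout@4: d1:7  d2:5  d3:7  d4:7  d5:2 — peak 7.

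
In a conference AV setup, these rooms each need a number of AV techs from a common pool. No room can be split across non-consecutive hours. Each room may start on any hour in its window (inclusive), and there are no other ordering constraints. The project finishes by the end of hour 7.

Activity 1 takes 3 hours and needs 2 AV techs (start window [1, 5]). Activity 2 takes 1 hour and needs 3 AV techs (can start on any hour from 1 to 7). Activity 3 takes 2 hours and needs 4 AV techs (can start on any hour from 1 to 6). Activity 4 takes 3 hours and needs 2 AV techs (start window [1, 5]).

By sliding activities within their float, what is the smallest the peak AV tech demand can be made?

Early-start (Activity 1@1, Activity 2@1, Activity 3@1, Activity 4@1) gives peak 11: h1:11  h2:8  h3:4  h4:0  h5:0  h6:0  h7:0.
Shift Activity 2→4, Activity 3→5.
Schedule Activity 1@1, Activity 2@4, Activity 3@5, Activity 4@1: h1:4  h2:4  h3:4  h4:3  h5:4  h6:4  h7:0 — peak 4.
Total AV tech-hours = 23 over 7 hours ⇒ peak ≥ ⌈23/7⌉ = 4, so 4 is optimal.

4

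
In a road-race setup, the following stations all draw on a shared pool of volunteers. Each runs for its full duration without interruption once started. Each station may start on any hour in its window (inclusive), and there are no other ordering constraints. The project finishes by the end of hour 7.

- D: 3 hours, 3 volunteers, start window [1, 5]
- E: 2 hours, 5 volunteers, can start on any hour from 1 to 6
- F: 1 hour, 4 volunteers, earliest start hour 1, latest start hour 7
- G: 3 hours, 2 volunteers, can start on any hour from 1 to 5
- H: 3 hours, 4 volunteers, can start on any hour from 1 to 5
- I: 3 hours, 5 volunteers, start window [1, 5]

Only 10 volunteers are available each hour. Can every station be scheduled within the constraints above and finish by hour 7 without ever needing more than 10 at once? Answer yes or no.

yes

Schedule D@1, E@1, F@3, G@1, H@4, I@4: h1:10  h2:10  h3:9  h4:9  h5:9  h6:9  h7:0 — peak 10 ≤ 10.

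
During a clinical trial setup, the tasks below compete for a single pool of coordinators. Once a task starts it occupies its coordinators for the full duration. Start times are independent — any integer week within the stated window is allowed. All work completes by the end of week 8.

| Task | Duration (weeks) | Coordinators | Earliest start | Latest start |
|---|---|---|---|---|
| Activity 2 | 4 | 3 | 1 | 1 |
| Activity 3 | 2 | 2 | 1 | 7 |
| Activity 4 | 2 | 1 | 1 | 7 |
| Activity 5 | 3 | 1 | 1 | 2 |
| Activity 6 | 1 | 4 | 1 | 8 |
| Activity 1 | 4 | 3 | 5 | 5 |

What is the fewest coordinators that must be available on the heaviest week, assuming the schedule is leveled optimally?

7

Early-start (Activity 2@1, Activity 3@1, Activity 4@1, Activity 5@1, Activity 6@1, Activity 1@5) gives peak 11: w1:11  w2:7  w3:4  w4:3  w5:3  w6:3  w7:3  w8:3.
Shift Activity 6→4.
Schedule Activity 2@1, Activity 3@1, Activity 4@1, Activity 5@1, Activity 6@4, Activity 1@5: w1:7  w2:7  w3:4  w4:7  w5:3  w6:3  w7:3  w8:3 — peak 7.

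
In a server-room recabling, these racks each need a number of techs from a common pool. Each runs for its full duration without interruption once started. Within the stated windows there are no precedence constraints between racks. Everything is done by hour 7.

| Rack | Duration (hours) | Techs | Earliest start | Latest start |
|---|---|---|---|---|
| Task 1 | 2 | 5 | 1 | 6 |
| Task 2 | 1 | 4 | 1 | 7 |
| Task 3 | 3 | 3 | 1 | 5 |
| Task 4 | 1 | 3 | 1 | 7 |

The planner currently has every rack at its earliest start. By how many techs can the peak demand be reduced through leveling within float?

10

Early-start peak: h1:15  h2:8  h3:3  h4:0  h5:0  h6:0  h7:0 ⇒ 15.
Leveled (Task 1@1, Task 2@3, Task 3@4, Task 4@7): h1:5  h2:5  h3:4  h4:3  h5:3  h6:3  h7:3 ⇒ 5.
Reduction 15 − 5 = 10.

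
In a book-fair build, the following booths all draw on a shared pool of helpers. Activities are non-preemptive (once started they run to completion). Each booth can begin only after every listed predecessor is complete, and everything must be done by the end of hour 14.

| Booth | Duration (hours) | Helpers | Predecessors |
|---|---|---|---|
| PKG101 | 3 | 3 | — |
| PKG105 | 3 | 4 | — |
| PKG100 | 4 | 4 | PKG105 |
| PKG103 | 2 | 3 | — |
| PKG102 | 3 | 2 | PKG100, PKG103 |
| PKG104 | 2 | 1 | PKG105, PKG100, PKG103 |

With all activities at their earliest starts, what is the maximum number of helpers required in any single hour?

Early-start schedule: PKG101@1, PKG105@1, PKG100@4, PKG103@1, PKG102@8, PKG104@8.
Load per hour: hour 1: 10, hour 2: 10, hour 3: 7, hour 4: 4, hour 5: 4, hour 6: 4, hour 7: 4, hour 8: 3, hour 9: 3, hour 10: 2, hour 11: 0, hour 12: 0, hour 13: 0, hour 14: 0.
Peak is 10.

10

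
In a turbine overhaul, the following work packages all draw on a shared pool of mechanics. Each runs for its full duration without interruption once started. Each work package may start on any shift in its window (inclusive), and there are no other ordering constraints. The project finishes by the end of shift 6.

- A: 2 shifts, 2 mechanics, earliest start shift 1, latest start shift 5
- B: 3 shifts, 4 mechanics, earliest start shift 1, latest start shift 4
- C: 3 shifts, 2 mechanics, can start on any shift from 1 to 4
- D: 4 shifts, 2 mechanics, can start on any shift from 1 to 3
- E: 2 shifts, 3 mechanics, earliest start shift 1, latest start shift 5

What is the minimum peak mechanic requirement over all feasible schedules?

Early-start (A@1, B@1, C@1, D@1, E@1) gives peak 13: s1:13  s2:13  s3:8  s4:2  s5:0  s6:0.
Shift C→4, D→3, E→4.
Schedule A@1, B@1, C@4, D@3, E@4: s1:6  s2:6  s3:6  s4:7  s5:7  s6:4 — peak 7.

7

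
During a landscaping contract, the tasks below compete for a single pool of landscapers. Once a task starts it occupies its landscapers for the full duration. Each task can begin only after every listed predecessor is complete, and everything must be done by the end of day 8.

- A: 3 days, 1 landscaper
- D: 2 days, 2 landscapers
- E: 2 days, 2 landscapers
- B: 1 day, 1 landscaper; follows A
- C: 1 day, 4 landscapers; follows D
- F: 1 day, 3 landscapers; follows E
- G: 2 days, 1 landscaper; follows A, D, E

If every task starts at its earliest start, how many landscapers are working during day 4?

2

At early start, day 4 has: B, G.
Demand: 1 + 1 = 2.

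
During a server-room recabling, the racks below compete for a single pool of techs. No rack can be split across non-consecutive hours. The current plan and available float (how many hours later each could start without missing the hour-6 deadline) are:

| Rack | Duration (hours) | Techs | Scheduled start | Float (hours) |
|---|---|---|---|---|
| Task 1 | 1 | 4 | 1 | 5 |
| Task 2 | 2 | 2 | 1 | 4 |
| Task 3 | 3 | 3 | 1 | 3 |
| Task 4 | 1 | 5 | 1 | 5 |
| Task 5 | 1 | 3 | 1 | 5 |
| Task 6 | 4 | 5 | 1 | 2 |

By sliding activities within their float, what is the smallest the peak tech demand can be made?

Early-start (Task 1@1, Task 2@1, Task 3@1, Task 4@1, Task 5@1, Task 6@1) gives peak 22: h1:22  h2:10  h3:8  h4:5  h5:0  h6:0.
Shift Task 3→3, Task 4→2, Task 5→6, Task 6→3.
Schedule Task 1@1, Task 2@1, Task 3@3, Task 4@2, Task 5@6, Task 6@3: h1:6  h2:7  h3:8  h4:8  h5:8  h6:8 — peak 8.
Total tech-hours = 45 over 6 hours ⇒ peak ≥ ⌈45/6⌉ = 8, so 8 is optimal.

8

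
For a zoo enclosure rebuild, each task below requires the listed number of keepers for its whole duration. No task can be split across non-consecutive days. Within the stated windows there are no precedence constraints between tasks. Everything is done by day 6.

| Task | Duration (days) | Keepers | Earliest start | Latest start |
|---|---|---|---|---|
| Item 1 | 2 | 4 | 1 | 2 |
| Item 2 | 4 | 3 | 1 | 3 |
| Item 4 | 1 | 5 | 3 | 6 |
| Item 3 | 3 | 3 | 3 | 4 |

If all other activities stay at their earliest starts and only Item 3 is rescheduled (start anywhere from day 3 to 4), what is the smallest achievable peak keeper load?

8

Item 3@3: d1:7  d2:7  d3:11  d4:6  d5:3  d6:0 → peak 11
Item 3@4: d1:7  d2:7  d3:8  d4:6  d5:3  d6:3 → peak 8
Best is Item 3@4, peak 8.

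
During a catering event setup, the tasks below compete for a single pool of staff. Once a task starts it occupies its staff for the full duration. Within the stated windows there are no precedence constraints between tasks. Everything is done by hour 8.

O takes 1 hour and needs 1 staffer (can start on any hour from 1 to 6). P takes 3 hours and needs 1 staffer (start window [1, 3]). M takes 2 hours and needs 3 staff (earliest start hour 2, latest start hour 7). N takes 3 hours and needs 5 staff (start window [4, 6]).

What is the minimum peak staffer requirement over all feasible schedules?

Schedule O@1, P@1, M@2, N@4: h1:2  h2:4  h3:4  h4:5  h5:5  h6:5  h7:0  h8:0 — peak 5.

5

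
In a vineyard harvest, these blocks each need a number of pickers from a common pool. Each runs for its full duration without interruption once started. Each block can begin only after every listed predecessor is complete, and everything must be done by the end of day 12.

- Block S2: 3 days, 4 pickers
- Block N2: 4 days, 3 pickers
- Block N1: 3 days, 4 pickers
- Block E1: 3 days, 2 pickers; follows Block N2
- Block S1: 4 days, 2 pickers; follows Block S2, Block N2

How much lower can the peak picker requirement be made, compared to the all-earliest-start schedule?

Early-start peak: d1:11  d2:11  d3:11  d4:3  d5:4  d6:4  d7:4  d8:2  d9:0  d10:0  d11:0  d12:0 ⇒ 11.
Leveled (Block S2@5, Block N2@1, Block N1@8, Block E1@5, Block S1@8): d1:3  d2:3  d3:3  d4:3  d5:6  d6:6  d7:6  d8:6  d9:6  d10:6  d11:2  d12:0 ⇒ 6.
Reduction 11 − 6 = 5.

5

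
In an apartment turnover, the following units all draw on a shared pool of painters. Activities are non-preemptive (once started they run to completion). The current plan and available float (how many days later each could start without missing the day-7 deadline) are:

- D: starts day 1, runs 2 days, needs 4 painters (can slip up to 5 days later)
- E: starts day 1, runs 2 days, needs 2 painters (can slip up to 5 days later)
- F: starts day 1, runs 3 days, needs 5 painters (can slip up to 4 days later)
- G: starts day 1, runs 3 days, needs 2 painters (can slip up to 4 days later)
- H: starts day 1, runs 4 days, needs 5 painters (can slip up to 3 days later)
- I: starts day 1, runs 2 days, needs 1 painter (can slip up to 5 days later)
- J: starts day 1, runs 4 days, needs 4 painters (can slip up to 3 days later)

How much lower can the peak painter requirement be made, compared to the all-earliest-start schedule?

12

Early-start peak: d1:23  d2:23  d3:16  d4:9  d5:0  d6:0  d7:0 ⇒ 23.
Leveled (D@1, E@1, F@1, G@3, H@4, I@6, J@3): d1:11  d2:11  d3:11  d4:11  d5:11  d6:10  d7:6 ⇒ 11.
Reduction 23 − 11 = 12.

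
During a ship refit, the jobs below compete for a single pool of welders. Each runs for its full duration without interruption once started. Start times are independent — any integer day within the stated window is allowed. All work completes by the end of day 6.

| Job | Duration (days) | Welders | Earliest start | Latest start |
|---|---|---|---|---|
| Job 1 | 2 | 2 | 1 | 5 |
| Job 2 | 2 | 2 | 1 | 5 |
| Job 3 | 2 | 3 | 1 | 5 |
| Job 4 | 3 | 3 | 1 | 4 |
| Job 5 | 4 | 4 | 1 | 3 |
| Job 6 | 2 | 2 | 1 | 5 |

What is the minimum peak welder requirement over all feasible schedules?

8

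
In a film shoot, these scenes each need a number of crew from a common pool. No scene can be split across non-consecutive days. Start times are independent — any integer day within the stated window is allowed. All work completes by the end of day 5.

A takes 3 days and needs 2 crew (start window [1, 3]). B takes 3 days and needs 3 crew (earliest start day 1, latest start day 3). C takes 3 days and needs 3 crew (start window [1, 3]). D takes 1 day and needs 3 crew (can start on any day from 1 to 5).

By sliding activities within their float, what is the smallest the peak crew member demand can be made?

Early-start (A@1, B@1, C@1, D@1) gives peak 11: d1:11  d2:8  d3:8  d4:0  d5:0.
Shift D→4.
Schedule A@1, B@1, C@1, D@4: d1:8  d2:8  d3:8  d4:3  d5:0 — peak 8.

8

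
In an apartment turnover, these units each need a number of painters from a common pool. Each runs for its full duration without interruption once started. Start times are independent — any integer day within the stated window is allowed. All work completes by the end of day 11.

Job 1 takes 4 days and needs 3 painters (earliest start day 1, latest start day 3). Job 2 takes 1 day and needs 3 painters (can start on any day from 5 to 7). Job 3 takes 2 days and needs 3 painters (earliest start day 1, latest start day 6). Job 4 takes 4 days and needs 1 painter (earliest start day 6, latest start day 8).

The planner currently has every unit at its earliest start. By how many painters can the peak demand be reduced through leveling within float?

Early-start peak: d1:6  d2:6  d3:3  d4:3  d5:3  d6:1  d7:1  d8:1  d9:1  d10:0  d11:0 ⇒ 6.
Leveled (Job 1@1, Job 2@5, Job 3@6, Job 4@8): d1:3  d2:3  d3:3  d4:3  d5:3  d6:3  d7:3  d8:1  d9:1  d10:1  d11:1 ⇒ 3.
Reduction 6 − 3 = 3.

3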